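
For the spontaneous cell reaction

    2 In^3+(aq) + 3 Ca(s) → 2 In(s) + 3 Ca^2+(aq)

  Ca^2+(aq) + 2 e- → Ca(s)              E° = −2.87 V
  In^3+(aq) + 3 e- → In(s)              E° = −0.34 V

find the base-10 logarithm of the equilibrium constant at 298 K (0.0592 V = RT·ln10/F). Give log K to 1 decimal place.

The In³⁺/In couple is reduced (cathode); E°cell = −0.34 − (−2.87) = +2.53 V with n = 6.
At equilibrium E = 0, so log K = nE°cell / 0.0592 = (6)(+2.53) / 0.0592 = 256.4.

log K = 256.4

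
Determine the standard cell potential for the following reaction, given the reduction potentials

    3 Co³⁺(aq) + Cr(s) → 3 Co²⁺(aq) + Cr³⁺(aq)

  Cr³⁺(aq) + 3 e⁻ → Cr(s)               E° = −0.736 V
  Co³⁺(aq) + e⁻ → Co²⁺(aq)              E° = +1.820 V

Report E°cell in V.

+2.556 V

In the reaction as written, Co³⁺(aq) is reduced (cathode) and Cr³⁺(aq) is produced by oxidation at the anode.
E°cell = E°(cathode) − E°(anode) = +1.820 − (−0.736) = +2.556 V.
The positive value indicates the reaction is spontaneous as written.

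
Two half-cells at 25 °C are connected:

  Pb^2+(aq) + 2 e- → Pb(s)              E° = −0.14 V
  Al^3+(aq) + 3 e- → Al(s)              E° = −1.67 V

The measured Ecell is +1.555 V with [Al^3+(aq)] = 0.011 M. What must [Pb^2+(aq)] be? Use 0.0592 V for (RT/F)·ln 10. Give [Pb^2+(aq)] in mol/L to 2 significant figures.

0.35 M

The Pb²⁺/Pb couple has the larger reduction potential, so it is the cathode: E°cell = −0.14 − (−1.67) = +1.53 V and n = 6.
Rearranging E = E° − (0.0592/n)·log Q gives log Q = 6(+1.53 − (+1.555))/0.0592 = −2.534.
For 3 Pb^2+(aq) + 2 Al(s) → 3 Pb(s) + 2 Al^3+(aq), the reaction quotient is Q = [Al^3+(aq)]^2 / [Pb^2+(aq)]^3.
Isolating [Pb^2+(aq)] in Q = 10^{−2.534} yields log [Pb^2+(aq)] = −0.461, i.e. 0.35 M.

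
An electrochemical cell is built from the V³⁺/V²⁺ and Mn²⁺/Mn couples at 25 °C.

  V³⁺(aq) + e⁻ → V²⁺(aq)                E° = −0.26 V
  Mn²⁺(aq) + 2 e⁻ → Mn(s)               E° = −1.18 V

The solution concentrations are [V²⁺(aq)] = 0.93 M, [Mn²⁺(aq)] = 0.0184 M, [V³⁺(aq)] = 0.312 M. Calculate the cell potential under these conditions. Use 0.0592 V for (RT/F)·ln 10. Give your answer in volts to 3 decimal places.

+0.943 V

V³⁺/V²⁺ is reduced (cathode, E° = −0.26 V) and Mn²⁺/Mn is oxidized (anode).
E°cell = E°cat − E°an = −0.26 − (−1.18) = +0.92 V; n = 2.
For the overall reaction 2 V³⁺(aq) + Mn(s) → 2 V²⁺(aq) + Mn²⁺(aq), Q = ([V²⁺(aq)]^2·[Mn²⁺(aq)]) / [V³⁺(aq)]^2 = 0.163, giving log Q = −0.787.
E = E° − (0.0592/n)·log Q = +0.92 − (0.0592/2)(−0.787) = +0.943 V.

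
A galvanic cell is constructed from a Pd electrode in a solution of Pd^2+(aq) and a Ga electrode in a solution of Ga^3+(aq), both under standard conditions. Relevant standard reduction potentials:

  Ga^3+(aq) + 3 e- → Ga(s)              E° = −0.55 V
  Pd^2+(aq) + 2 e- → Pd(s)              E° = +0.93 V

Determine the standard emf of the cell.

+1.48 V

Of the two couples in this cell, the one with the more positive reduction potential is reduced at the cathode: here that is Pd²⁺/Pd (+0.93 V); Ga³⁺/Ga (−0.55 V) is the anode.
E°cell = E°(cathode) − E°(anode) = +0.93 − (−0.55) = +1.48 V.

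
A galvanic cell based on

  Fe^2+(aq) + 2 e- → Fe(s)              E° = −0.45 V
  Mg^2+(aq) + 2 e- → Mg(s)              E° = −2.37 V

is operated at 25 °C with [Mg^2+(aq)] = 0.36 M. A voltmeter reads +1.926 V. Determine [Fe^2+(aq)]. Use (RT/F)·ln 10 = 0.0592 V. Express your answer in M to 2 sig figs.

0.57 M

The Fe²⁺/Fe couple has the larger reduction potential, so it is the cathode: E°cell = −0.45 − (−2.37) = +1.92 V and n = 2.
From the Nernst equation, log Q = n(E° − E)/0.0592 = 2·(+1.92 − (+1.926))/0.0592 = −0.203.
For Fe^2+(aq) + Mg(s) → Fe(s) + Mg^2+(aq), the reaction quotient is Q = [Mg^2+(aq)] / [Fe^2+(aq)].
Substituting the known concentrations and solving, log [Fe^2+(aq)] = −0.241 and [Fe^2+(aq)] = 0.57 M.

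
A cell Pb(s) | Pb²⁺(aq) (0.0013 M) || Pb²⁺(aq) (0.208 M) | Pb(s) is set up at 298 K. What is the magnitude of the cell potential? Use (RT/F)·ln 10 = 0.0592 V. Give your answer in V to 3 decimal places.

0.065 V

For a concentration cell E°cell = 0, since both electrodes use the same couple.
The compartment with the higher Pb²⁺(aq) concentration (0.208 M) acts as the cathode; ions are reduced there and produced at the dilute (0.0013 M) anode.
With n = 2, Ecell = −(0.0592/2)·log([dilute]/[conc]) = −(0.0592/2)·log(0.0013/0.208) = +0.065 V.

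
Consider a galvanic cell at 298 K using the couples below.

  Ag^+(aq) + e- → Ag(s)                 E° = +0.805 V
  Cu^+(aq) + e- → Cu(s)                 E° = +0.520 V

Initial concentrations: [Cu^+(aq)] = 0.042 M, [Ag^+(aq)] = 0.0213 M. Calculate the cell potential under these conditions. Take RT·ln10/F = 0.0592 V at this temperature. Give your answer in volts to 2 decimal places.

+0.27 V

Since E°(Ag⁺/Ag) > E°(Cu⁺/Cu), Ag⁺/Ag serves as the cathode.
The standard potential is +0.805 − (+0.520) = +0.285 V and the balanced reaction transfers n = 1 electron.
Balancing gives Ag^+(aq) + Cu(s) → Ag(s) + Cu^+(aq); hence Q = [Cu^+(aq)] / [Ag^+(aq)] = 1.97 (log Q = 0.295).
E = E° − (0.0592/n)·log Q = +0.285 − (0.0592/1)(0.295) = +0.27 V.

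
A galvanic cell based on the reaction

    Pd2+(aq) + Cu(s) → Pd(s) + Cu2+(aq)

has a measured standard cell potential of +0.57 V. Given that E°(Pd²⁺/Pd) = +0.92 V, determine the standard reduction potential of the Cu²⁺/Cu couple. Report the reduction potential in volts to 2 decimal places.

+0.35 V

In the reaction as written the Pd²⁺/Pd couple is reduced (cathode) and Cu²⁺/Cu is oxidized (anode), so E°cell = E°(Pd²⁺/Pd) − E°(Cu²⁺/Cu).
E°(Cu²⁺/Cu) = E°(cathode) − E°cell = +0.92 − (+0.57) = +0.35 V.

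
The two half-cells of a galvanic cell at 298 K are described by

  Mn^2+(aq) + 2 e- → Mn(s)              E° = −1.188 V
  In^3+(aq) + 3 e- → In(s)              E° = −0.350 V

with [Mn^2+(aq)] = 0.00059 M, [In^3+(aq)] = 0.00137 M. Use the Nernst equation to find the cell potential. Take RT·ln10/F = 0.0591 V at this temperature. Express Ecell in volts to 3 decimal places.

+0.877 V

Since E°(In³⁺/In) > E°(Mn²⁺/Mn), In³⁺/In serves as the cathode.
E°cell = −0.350 − (−1.188) = +0.838 V, with n = 6 electrons transferred.
The balanced reaction is 2 In^3+(aq) + 3 Mn(s) → 2 In(s) + 3 Mn^2+(aq), so Q = [Mn^2+(aq)]^3 / [In^3+(aq)]^2 = 0.000109 and log Q = −3.961.
E = E° − (0.0591/n)·log Q = +0.838 − (0.0591/6)(−3.961) = +0.877 V.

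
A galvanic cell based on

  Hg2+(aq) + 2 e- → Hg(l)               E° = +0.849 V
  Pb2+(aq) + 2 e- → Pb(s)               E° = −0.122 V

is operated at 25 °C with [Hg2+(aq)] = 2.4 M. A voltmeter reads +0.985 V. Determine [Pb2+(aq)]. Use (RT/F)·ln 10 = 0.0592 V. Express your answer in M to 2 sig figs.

0.81 M

Hg²⁺/Hg is the cathode (higher E°); E°cell = +0.849 − (−0.122) = +0.971 V with n = 2.
Rearranging E = E° − (0.0592/n)·log Q gives log Q = 2(+0.971 − (+0.985))/0.0592 = −0.473.
Balancing electrons gives Hg2+(aq) + Pb(s) → Hg(l) + Pb2+(aq); thus Q = [Pb2+(aq)] / [Hg2+(aq)].
Isolating [Pb2+(aq)] in Q = 10^{−0.473} yields log [Pb2+(aq)] = −0.093, i.e. 0.81 M.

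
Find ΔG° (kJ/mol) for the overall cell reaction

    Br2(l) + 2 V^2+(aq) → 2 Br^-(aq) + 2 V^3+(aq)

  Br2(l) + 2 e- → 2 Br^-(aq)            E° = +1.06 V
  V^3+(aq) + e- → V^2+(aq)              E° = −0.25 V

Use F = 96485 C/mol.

In the reaction as written Br2(l) is reduced, so the Br₂/Br⁻ couple is the cathode and V³⁺/V²⁺ is the anode.
E°cell = +1.06 − (−0.25) = +1.31 V; balancing electrons gives n = 2.
ΔG° = −nFE°cell = −(2)(96485)(+1.31) J/mol = −253 kJ/mol.

−253 kJ/mol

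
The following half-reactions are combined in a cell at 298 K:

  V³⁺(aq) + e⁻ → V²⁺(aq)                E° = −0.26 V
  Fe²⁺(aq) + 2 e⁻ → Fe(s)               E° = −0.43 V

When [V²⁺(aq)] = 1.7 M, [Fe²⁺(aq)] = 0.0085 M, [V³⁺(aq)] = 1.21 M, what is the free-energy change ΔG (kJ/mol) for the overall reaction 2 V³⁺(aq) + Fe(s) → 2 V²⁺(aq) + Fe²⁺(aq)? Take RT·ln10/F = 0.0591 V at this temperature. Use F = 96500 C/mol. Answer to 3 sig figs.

E°cell = −0.26 − (−0.43) = +0.17 V; the balanced reaction transfers n = 2 electrons.
The reaction quotient is ([V²⁺(aq)]^2·[Fe²⁺(aq)]) / [V³⁺(aq)]^2 = 0.0168; by Nernst, E = +0.17 − (0.0591/2)(−1.775) = +0.2225 V.
Finally ΔG = −nFE = −(2)(96500 C/mol)(+0.2225 V) = −42.9 kJ/mol.

−42.9 kJ/mol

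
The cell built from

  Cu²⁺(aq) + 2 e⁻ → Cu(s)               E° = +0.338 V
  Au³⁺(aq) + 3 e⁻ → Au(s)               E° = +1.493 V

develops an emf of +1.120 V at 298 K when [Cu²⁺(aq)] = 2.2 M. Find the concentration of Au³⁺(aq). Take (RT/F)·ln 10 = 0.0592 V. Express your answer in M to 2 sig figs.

Au³⁺/Au is the cathode (higher E°); E°cell = +1.493 − (+0.338) = +1.155 V with n = 6.
Rearranging E = E° − (0.0592/n)·log Q gives log Q = 6(+1.155 − (+1.120))/0.0592 = 3.547.
For 2 Au³⁺(aq) + 3 Cu(s) → 2 Au(s) + 3 Cu²⁺(aq), the reaction quotient is Q = [Cu²⁺(aq)]^3 / [Au³⁺(aq)]^2.
Substituting the known concentrations and solving, log [Au³⁺(aq)] = −1.260 and [Au³⁺(aq)] = 0.055 M.

0.055 M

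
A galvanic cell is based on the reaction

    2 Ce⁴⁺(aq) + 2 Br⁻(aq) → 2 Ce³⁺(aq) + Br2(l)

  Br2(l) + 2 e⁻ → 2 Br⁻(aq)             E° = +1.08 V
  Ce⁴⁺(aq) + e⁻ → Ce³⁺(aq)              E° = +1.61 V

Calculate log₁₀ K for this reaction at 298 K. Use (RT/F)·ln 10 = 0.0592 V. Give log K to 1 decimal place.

The Ce⁴⁺/Ce³⁺ couple is reduced (cathode); E°cell = +1.61 − (+1.08) = +0.53 V with n = 2.
At equilibrium E = 0, so log K = nE°cell / 0.0592 = (2)(+0.53) / 0.0592 = 17.9.

log K = 17.9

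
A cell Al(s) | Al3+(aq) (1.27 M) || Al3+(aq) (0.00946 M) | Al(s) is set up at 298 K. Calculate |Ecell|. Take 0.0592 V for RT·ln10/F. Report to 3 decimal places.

For a concentration cell E°cell = 0, since both electrodes use the same couple.
The compartment with the higher Al3+(aq) concentration (1.27 M) acts as the cathode; ions are reduced there and produced at the dilute (0.00946 M) anode.
With n = 3, Ecell = −(0.0592/3)·log([dilute]/[conc]) = −(0.0592/3)·log(0.00946/1.27) = +0.042 V.

0.042 V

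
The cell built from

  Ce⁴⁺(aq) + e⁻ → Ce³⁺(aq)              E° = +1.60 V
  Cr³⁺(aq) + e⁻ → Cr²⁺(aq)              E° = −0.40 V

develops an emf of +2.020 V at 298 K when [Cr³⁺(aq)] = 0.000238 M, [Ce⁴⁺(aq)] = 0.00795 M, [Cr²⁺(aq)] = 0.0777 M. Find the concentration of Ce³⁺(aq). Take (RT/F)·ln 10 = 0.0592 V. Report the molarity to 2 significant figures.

With Ce⁴⁺/Ce³⁺ at the cathode and Cr³⁺/Cr²⁺ at the anode, E°cell = +1.60 − (−0.40) = +2.00 V (n = 1).
From the Nernst equation, log Q = n(E° − E)/0.0592 = 1·(+2.00 − (+2.020))/0.0592 = −0.338.
Balancing electrons gives Ce⁴⁺(aq) + Cr²⁺(aq) → Ce³⁺(aq) + Cr³⁺(aq); thus Q = ([Ce³⁺(aq)]·[Cr³⁺(aq)]) / ([Ce⁴⁺(aq)]·[Cr²⁺(aq)]).
Isolating [Ce³⁺(aq)] in Q = 10^{−0.338} yields log [Ce³⁺(aq)] = 0.076, i.e. 1.2 M.

1.2 M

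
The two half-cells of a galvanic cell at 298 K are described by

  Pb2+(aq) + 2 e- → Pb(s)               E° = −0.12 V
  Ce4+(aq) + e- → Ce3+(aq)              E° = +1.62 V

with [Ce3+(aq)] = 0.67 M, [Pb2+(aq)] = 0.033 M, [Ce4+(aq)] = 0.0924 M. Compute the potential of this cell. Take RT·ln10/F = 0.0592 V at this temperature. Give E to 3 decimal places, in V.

+1.733 V

Ce⁴⁺/Ce³⁺ is reduced (cathode, E° = +1.62 V) and Pb²⁺/Pb is oxidized (anode).
The standard potential is +1.62 − (−0.12) = +1.74 V and the balanced reaction transfers n = 2 electrons.
Balancing gives 2 Ce4+(aq) + Pb(s) → 2 Ce3+(aq) + Pb2+(aq); hence Q = ([Ce3+(aq)]^2·[Pb2+(aq)]) / [Ce4+(aq)]^2 = 1.74 (log Q = 0.239).
Applying E = E° − (RT ln10/nF)·log Q gives +1.74 − (0.0592/2)(0.239) = +1.733 V.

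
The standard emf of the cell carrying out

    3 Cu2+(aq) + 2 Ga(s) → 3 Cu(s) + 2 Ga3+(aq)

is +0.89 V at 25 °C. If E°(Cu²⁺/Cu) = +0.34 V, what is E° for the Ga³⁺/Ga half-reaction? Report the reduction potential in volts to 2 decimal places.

−0.55 V

In the reaction as written the Cu²⁺/Cu couple is reduced (cathode) and Ga³⁺/Ga is oxidized (anode), so E°cell = E°(Cu²⁺/Cu) − E°(Ga³⁺/Ga).
E°(Ga³⁺/Ga) = E°(cathode) − E°cell = +0.34 − (+0.89) = −0.55 V.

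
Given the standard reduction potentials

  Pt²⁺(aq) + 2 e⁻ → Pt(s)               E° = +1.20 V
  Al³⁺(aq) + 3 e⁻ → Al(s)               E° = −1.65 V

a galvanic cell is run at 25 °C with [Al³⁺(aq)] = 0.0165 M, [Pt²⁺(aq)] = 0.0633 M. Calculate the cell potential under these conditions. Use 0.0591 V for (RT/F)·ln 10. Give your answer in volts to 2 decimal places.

+2.85 V

The Pt²⁺/Pt couple has the more positive E°, so it is the cathode; Al³⁺/Al is the anode.
E°cell = +1.20 − (−1.65) = +2.85 V, with n = 6 electrons transferred.
For the overall reaction 3 Pt²⁺(aq) + 2 Al(s) → 3 Pt(s) + 2 Al³⁺(aq), Q = [Al³⁺(aq)]^2 / [Pt²⁺(aq)]^3 = 1.07, giving log Q = 0.031.
By the Nernst equation, E = +2.85 − (0.0591/6)·(0.031) = +2.85 V.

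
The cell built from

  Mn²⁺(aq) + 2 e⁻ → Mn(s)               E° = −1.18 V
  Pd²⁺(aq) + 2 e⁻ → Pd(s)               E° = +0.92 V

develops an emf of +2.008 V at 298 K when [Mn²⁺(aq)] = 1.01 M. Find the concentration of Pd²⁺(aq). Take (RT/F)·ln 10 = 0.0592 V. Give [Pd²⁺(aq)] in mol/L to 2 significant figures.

0.00079 M

The Pd²⁺/Pd couple has the larger reduction potential, so it is the cathode: E°cell = +0.92 − (−1.18) = +2.10 V and n = 2.
From the Nernst equation, log Q = n(E° − E)/0.0592 = 2·(+2.10 − (+2.008))/0.0592 = 3.108.
The balanced reaction is Pd²⁺(aq) + Mn(s) → Pd(s) + Mn²⁺(aq), so Q = [Mn²⁺(aq)] / [Pd²⁺(aq)].
Solving for the unknown gives log [Pd²⁺(aq)] = −3.104, so [Pd²⁺(aq)] ≈ 0.00079 M.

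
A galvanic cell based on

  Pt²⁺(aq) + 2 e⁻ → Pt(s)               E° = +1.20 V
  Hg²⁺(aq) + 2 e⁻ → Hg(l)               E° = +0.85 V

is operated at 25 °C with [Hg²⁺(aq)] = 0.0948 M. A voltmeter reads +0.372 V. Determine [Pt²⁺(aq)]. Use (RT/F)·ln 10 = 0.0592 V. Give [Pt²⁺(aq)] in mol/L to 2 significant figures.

Pt²⁺/Pt is the cathode (higher E°); E°cell = +1.20 − (+0.85) = +0.35 V with n = 2.
From the Nernst equation, log Q = n(E° − E)/0.0592 = 2·(+0.35 − (+0.372))/0.0592 = −0.743.
For Pt²⁺(aq) + Hg(l) → Pt(s) + Hg²⁺(aq), the reaction quotient is Q = [Hg²⁺(aq)] / [Pt²⁺(aq)].
Isolating [Pt²⁺(aq)] in Q = 10^{−0.743} yields log [Pt²⁺(aq)] = −0.280, i.e. 0.52 M.

0.52 M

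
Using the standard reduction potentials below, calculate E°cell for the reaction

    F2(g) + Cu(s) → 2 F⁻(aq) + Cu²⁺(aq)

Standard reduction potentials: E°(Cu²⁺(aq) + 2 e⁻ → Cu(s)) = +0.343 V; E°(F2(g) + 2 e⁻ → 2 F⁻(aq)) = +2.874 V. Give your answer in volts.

F2(g) gains electrons, so the F₂/F⁻ couple is the cathode; the Cu²⁺/Cu couple is the anode.
E°cell = E°(cathode) − E°(anode) = +2.874 − (+0.343) = +2.531 V.

+2.531 V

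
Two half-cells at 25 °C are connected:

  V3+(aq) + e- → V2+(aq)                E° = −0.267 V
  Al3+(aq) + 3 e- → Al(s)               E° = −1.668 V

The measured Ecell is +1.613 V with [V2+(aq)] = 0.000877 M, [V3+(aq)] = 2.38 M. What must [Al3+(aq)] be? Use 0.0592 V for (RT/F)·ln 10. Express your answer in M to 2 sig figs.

The V³⁺/V²⁺ couple has the larger reduction potential, so it is the cathode: E°cell = −0.267 − (−1.668) = +1.401 V and n = 3.
From the Nernst equation, log Q = n(E° − E)/0.0592 = 3·(+1.401 − (+1.613))/0.0592 = −10.743.
The balanced reaction is 3 V3+(aq) + Al(s) → 3 V2+(aq) + Al3+(aq), so Q = ([V2+(aq)]^3·[Al3+(aq)]) / [V3+(aq)]^3.
Solving for the unknown gives log [Al3+(aq)] = −0.442, so [Al3+(aq)] ≈ 0.36 M.

0.36 M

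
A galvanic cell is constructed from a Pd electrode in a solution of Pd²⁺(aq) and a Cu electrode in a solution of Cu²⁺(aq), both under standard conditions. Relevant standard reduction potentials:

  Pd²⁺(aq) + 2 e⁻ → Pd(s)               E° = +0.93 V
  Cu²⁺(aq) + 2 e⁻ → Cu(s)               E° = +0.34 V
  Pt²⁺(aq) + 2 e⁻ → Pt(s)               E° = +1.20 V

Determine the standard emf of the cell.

+0.59 V

Of the two couples in this cell, the one with the more positive reduction potential is reduced at the cathode: here that is Pd²⁺/Pd (+0.93 V); Cu²⁺/Cu (+0.34 V) is the anode.
E°cell = E°(cathode) − E°(anode) = +0.93 − (+0.34) = +0.59 V.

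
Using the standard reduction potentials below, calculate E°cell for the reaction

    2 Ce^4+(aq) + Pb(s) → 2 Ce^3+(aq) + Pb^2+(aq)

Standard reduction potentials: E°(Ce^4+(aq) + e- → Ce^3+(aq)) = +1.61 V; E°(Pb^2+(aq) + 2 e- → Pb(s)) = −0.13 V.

Ce^4+(aq) gains electrons, so the Ce⁴⁺/Ce³⁺ couple is the cathode; the Pb²⁺/Pb couple is the anode.
E°cell = E°(cathode) − E°(anode) = +1.61 − (−0.13) = +1.74 V.
The positive value indicates the reaction is spontaneous as written.

+1.74 V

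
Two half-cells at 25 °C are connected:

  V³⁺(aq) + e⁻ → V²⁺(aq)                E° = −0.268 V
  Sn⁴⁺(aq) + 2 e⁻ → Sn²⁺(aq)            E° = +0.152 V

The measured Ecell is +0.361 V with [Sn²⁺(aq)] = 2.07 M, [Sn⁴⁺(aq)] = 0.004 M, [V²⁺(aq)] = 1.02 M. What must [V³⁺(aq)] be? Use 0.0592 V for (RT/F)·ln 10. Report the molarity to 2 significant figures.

0.44 M

The Sn⁴⁺/Sn²⁺ couple has the larger reduction potential, so it is the cathode: E°cell = +0.152 − (−0.268) = +0.420 V and n = 2.
Since E = E° − (0.0592/n)·log Q, log Q = n(E° − E)/0.0592 = 1.993.
The balanced reaction is Sn⁴⁺(aq) + 2 V²⁺(aq) → Sn²⁺(aq) + 2 V³⁺(aq), so Q = ([Sn²⁺(aq)]·[V³⁺(aq)]^2) / ([Sn⁴⁺(aq)]·[V²⁺(aq)]^2).
Isolating [V³⁺(aq)] in Q = 10^{1.993} yields log [V³⁺(aq)] = −0.352, i.e. 0.44 M.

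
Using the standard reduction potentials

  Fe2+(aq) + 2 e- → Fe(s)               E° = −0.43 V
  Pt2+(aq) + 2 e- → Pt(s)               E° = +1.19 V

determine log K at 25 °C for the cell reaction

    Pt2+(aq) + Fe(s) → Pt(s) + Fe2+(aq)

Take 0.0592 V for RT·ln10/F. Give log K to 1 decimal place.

log K = 54.7

The Pt²⁺/Pt couple is reduced (cathode); E°cell = +1.19 − (−0.43) = +1.62 V with n = 2.
At equilibrium E = 0, so log K = nE°cell / 0.0592 = (2)(+1.62) / 0.0592 = 54.7.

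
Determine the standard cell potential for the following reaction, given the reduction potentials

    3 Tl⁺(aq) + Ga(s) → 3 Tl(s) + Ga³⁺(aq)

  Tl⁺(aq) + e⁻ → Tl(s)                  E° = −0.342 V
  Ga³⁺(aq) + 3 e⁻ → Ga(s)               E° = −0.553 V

+0.211 V

Tl⁺(aq) gains electrons, so the Tl⁺/Tl couple is the cathode; the Ga³⁺/Ga couple is the anode.
E°cell = E°(cathode) − E°(anode) = −0.342 − (−0.553) = +0.211 V.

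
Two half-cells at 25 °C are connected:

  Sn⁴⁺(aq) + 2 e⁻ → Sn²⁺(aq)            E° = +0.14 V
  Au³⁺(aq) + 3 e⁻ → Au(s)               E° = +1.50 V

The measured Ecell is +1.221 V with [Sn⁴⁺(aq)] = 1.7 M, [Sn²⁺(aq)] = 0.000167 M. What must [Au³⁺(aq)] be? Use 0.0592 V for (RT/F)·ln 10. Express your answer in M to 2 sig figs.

0.093 M

With Au³⁺/Au at the cathode and Sn⁴⁺/Sn²⁺ at the anode, E°cell = +1.50 − (+0.14) = +1.36 V (n = 6).
Since E = E° − (0.0592/n)·log Q, log Q = n(E° − E)/0.0592 = 14.088.
Balancing electrons gives 2 Au³⁺(aq) + 3 Sn²⁺(aq) → 2 Au(s) + 3 Sn⁴⁺(aq); thus Q = [Sn⁴⁺(aq)]^3 / ([Au³⁺(aq)]^2·[Sn²⁺(aq)]^3).
Isolating [Au³⁺(aq)] in Q = 10^{14.088} yields log [Au³⁺(aq)] = −1.032, i.e. 0.093 M.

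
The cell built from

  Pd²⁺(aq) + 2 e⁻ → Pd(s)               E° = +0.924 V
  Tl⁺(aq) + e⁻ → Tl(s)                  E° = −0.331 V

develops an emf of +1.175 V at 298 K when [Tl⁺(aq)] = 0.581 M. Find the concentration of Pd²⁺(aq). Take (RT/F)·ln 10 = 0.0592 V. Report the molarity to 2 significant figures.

0.00067 M

With Pd²⁺/Pd at the cathode and Tl⁺/Tl at the anode, E°cell = +0.924 − (−0.331) = +1.255 V (n = 2).
From the Nernst equation, log Q = n(E° − E)/0.0592 = 2·(+1.255 − (+1.175))/0.0592 = 2.703.
For Pd²⁺(aq) + 2 Tl(s) → Pd(s) + 2 Tl⁺(aq), the reaction quotient is Q = [Tl⁺(aq)]^2 / [Pd²⁺(aq)].
Substituting the known concentrations and solving, log [Pd²⁺(aq)] = −3.175 and [Pd²⁺(aq)] = 0.00067 M.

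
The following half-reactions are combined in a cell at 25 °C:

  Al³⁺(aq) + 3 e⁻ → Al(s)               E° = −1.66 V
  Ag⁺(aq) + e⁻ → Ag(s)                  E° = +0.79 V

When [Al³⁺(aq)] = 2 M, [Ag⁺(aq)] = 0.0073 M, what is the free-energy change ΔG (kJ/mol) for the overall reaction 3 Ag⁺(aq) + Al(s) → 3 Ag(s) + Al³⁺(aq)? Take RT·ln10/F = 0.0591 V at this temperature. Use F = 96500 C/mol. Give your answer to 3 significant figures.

−671 kJ/mol

With Ag⁺/Ag reduced at the cathode, E°cell = +0.79 − (−1.66) = +2.45 V and n = 3.
Q = [Al³⁺(aq)] / [Ag⁺(aq)]^3 = 5.14×10^6, so log Q = 6.711 and E = +2.45 − (0.0591/3)(6.711) = +2.3178 V.
ΔG = −nFE = −(3)(96500)(+2.3178) J/mol = −671 kJ/mol.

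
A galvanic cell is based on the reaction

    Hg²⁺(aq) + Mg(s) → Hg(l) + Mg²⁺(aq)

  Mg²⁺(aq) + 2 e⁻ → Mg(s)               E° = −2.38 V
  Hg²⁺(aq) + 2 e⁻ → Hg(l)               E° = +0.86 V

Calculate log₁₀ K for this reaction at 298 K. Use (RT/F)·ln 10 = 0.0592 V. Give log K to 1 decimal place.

log K = 109.5

The Hg²⁺/Hg couple is reduced (cathode); E°cell = +0.86 − (−2.38) = +3.24 V with n = 2.
At equilibrium E = 0, so log K = nE°cell / 0.0592 = (2)(+3.24) / 0.0592 = 109.5.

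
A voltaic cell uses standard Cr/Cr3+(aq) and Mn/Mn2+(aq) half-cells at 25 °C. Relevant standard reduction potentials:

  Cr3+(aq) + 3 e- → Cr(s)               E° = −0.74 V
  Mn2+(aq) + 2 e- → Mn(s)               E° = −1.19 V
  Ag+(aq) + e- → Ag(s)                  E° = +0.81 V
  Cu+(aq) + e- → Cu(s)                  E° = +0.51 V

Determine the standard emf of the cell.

The Cr³⁺/Cr couple has the higher E°, so Cr ion is reduced (cathode) and Mn is oxidized (anode).
E°cell = E°(cathode) − E°(anode) = −0.74 − (−1.19) = +0.45 V.

+0.45 V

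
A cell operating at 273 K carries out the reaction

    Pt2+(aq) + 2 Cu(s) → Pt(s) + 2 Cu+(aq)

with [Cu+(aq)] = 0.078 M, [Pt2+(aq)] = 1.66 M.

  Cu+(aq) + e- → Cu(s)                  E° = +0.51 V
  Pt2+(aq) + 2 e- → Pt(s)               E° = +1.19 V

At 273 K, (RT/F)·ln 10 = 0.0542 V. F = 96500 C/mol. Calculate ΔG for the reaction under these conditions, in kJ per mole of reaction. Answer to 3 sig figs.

−144 kJ/mol

With Pt²⁺/Pt reduced at the cathode, E°cell = +1.19 − (+0.51) = +0.68 V and n = 2.
Q = [Cu+(aq)]^2 / [Pt2+(aq)] = 0.00367, so log Q = −2.436 and E = +0.68 − (0.0542/2)(−2.436) = +0.7460 V.
ΔG = −nFE = −(2)(96500)(+0.7460) J/mol = −144 kJ/mol.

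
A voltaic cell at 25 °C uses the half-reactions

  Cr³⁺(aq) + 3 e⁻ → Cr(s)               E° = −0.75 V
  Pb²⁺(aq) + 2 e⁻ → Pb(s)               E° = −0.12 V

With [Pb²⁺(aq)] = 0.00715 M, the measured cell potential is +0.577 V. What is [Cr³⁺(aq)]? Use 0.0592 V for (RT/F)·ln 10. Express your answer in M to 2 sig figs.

The Pb²⁺/Pb couple has the larger reduction potential, so it is the cathode: E°cell = −0.12 − (−0.75) = +0.63 V and n = 6.
From the Nernst equation, log Q = n(E° − E)/0.0592 = 6·(+0.63 − (+0.577))/0.0592 = 5.372.
The balanced reaction is 3 Pb²⁺(aq) + 2 Cr(s) → 3 Pb(s) + 2 Cr³⁺(aq), so Q = [Cr³⁺(aq)]^2 / [Pb²⁺(aq)]^3.
Substituting the known concentrations and solving, log [Cr³⁺(aq)] = −0.533 and [Cr³⁺(aq)] = 0.29 M.

0.29 M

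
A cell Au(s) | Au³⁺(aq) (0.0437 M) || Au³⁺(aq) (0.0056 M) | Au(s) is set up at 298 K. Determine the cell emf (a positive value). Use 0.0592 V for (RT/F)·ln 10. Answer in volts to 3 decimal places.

For a concentration cell E°cell = 0, since both electrodes use the same couple.
The compartment with the higher Au³⁺(aq) concentration (0.0437 M) acts as the cathode; ions are reduced there and produced at the dilute (0.0056 M) anode.
With n = 3, Ecell = −(0.0592/3)·log([dilute]/[conc]) = −(0.0592/3)·log(0.0056/0.0437) = +0.018 V.

0.018 V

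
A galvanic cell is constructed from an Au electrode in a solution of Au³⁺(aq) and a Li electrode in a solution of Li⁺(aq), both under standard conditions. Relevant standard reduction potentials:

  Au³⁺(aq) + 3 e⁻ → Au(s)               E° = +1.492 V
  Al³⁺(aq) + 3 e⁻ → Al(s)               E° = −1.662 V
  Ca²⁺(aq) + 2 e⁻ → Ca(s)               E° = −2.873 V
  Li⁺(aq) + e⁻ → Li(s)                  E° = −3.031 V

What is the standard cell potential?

Of the two couples in this cell, the one with the more positive reduction potential is reduced at the cathode: here that is Au³⁺/Au (+1.492 V); Li⁺/Li (−3.031 V) is the anode.
E°cell = E°(cathode) − E°(anode) = +1.492 − (−3.031) = +4.523 V.

+4.523 V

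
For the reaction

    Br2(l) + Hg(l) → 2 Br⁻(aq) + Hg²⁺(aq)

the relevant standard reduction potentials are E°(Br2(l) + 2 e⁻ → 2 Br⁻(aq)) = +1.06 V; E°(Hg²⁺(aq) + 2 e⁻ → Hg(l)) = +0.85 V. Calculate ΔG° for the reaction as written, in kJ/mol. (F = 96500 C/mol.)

−40.5 kJ/mol

In the reaction as written Br2(l) is reduced, so the Br₂/Br⁻ couple is the cathode and Hg²⁺/Hg is the anode.
E°cell = +1.06 − (+0.85) = +0.21 V; balancing electrons gives n = 2.
ΔG° = −nFE°cell = −(2)(96500)(+0.21) J/mol = −40.5 kJ/mol.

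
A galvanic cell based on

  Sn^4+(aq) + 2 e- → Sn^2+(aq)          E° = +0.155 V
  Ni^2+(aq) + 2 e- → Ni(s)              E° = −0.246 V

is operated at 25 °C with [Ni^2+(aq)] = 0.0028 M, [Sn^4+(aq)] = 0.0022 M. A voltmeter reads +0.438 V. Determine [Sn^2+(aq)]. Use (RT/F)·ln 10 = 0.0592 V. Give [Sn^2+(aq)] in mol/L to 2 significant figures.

0.044 M

The Sn⁴⁺/Sn²⁺ couple has the larger reduction potential, so it is the cathode: E°cell = +0.155 − (−0.246) = +0.401 V and n = 2.
Since E = E° − (0.0592/n)·log Q, log Q = n(E° − E)/0.0592 = −1.250.
The balanced reaction is Sn^4+(aq) + Ni(s) → Sn^2+(aq) + Ni^2+(aq), so Q = ([Sn^2+(aq)]·[Ni^2+(aq)]) / [Sn^4+(aq)].
Isolating [Sn^2+(aq)] in Q = 10^{−1.250} yields log [Sn^2+(aq)] = −1.355, i.e. 0.044 M.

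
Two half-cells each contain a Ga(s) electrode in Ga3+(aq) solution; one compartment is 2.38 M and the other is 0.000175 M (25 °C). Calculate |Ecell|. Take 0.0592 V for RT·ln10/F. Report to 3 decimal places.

0.082 V

For a concentration cell E°cell = 0, since both electrodes use the same couple.
The compartment with the higher Ga3+(aq) concentration (2.38 M) acts as the cathode; ions are reduced there and produced at the dilute (0.000175 M) anode.
With n = 3, Ecell = −(0.0592/3)·log([dilute]/[conc]) = −(0.0592/3)·log(0.000175/2.38) = +0.082 V.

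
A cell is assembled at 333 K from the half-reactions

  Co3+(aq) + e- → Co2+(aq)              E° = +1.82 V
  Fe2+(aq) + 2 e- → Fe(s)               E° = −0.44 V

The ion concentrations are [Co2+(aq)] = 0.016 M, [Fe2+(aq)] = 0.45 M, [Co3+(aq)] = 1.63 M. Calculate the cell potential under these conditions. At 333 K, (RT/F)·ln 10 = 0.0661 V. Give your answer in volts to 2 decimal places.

+2.40 V

The Co³⁺/Co²⁺ couple has the more positive E°, so it is the cathode; Fe²⁺/Fe is the anode.
E°cell = E°cat − E°an = +1.82 − (−0.44) = +2.26 V; n = 2.
The balanced reaction is 2 Co3+(aq) + Fe(s) → 2 Co2+(aq) + Fe2+(aq), so Q = ([Co2+(aq)]^2·[Fe2+(aq)]) / [Co3+(aq)]^2 = 4.34×10^−5 and log Q = −4.363.
E = E° − (0.0661/n)·log Q = +2.26 − (0.0661/2)(−4.363) = +2.40 V.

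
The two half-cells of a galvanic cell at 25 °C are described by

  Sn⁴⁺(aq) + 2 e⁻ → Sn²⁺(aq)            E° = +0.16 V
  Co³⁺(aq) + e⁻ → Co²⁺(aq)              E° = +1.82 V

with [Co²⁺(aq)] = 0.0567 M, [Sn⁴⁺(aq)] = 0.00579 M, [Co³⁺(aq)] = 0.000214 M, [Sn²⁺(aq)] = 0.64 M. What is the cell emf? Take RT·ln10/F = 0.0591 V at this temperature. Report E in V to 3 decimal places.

Co³⁺/Co²⁺ is reduced (cathode, E° = +1.82 V) and Sn⁴⁺/Sn²⁺ is oxidized (anode).
The standard potential is +1.82 − (+0.16) = +1.66 V and the balanced reaction transfers n = 2 electrons.
The balanced reaction is 2 Co³⁺(aq) + Sn²⁺(aq) → 2 Co²⁺(aq) + Sn⁴⁺(aq), so Q = ([Co²⁺(aq)]^2·[Sn⁴⁺(aq)]) / ([Co³⁺(aq)]^2·[Sn²⁺(aq)]) = 635 and log Q = 2.803.
By the Nernst equation, E = +1.66 − (0.0591/2)·(2.803) = +1.577 V.

+1.577 V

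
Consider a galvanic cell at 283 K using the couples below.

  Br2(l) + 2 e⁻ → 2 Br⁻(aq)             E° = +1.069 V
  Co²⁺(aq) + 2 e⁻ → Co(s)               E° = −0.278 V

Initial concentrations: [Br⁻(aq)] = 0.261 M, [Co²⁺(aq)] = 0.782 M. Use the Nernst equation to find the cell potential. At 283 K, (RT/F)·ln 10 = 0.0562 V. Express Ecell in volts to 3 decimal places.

Br₂/Br⁻ is reduced (cathode, E° = +1.069 V) and Co²⁺/Co is oxidized (anode).
E°cell = +1.069 − (−0.278) = +1.347 V, with n = 2 electrons transferred.
Balancing gives Br2(l) + Co(s) → 2 Br⁻(aq) + Co²⁺(aq); hence Q = [Br⁻(aq)]^2·[Co²⁺(aq)] = 0.0533 (log Q = −1.274).
Applying E = E° − (RT ln10/nF)·log Q gives +1.347 − (0.0562/2)(−1.274) = +1.383 V.

+1.383 V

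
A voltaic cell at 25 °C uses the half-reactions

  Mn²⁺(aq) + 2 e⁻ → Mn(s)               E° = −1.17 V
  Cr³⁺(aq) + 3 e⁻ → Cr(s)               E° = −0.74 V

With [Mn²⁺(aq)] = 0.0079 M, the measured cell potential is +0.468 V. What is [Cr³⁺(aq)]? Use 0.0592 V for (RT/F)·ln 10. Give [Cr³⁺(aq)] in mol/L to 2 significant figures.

Cr³⁺/Cr is the cathode (higher E°); E°cell = −0.74 − (−1.17) = +0.43 V with n = 6.
From the Nernst equation, log Q = n(E° − E)/0.0592 = 6·(+0.43 − (+0.468))/0.0592 = −3.851.
For 2 Cr³⁺(aq) + 3 Mn(s) → 2 Cr(s) + 3 Mn²⁺(aq), the reaction quotient is Q = [Mn²⁺(aq)]^3 / [Cr³⁺(aq)]^2.
Solving for the unknown gives log [Cr³⁺(aq)] = −1.228, so [Cr³⁺(aq)] ≈ 0.059 M.

0.059 M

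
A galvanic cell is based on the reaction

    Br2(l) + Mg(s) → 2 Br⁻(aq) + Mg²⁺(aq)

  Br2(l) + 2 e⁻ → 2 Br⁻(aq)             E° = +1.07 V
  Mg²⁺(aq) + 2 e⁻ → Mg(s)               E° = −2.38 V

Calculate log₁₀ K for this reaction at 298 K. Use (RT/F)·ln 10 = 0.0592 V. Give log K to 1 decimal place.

log K = 116.6

The Br₂/Br⁻ couple is reduced (cathode); E°cell = +1.07 − (−2.38) = +3.45 V with n = 2.
At equilibrium E = 0, so log K = nE°cell / 0.0592 = (2)(+3.45) / 0.0592 = 116.6.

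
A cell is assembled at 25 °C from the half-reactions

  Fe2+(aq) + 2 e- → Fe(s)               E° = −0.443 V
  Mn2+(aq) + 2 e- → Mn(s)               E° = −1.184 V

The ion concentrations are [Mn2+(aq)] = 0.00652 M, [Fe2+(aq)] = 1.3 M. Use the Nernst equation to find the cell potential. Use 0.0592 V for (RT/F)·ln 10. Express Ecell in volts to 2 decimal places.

+0.81 V

Since E°(Fe²⁺/Fe) > E°(Mn²⁺/Mn), Fe²⁺/Fe serves as the cathode.
E°cell = E°cat − E°an = −0.443 − (−1.184) = +0.741 V; n = 2.
For the overall reaction Fe2+(aq) + Mn(s) → Fe(s) + Mn2+(aq), Q = [Mn2+(aq)] / [Fe2+(aq)] = 0.00502, giving log Q = −2.300.
Applying E = E° − (RT ln10/nF)·log Q gives +0.741 − (0.0592/2)(−2.300) = +0.81 V.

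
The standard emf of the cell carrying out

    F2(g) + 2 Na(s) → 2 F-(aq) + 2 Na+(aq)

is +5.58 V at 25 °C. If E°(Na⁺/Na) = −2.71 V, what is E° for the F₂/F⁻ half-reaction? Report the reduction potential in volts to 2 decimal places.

+2.87 V

In the reaction as written the F₂/F⁻ couple is reduced (cathode) and Na⁺/Na is oxidized (anode), so E°cell = E°(F₂/F⁻) − E°(Na⁺/Na).
E°(F₂/F⁻) = E°cell + E°(anode) = +5.58 + (−2.71) = +2.87 V.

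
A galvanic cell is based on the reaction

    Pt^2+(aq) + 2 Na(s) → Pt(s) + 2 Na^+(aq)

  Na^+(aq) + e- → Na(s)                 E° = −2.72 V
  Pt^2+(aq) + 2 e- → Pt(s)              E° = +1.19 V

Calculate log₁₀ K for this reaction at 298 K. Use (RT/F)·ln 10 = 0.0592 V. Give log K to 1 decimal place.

log K = 132.1

The Pt²⁺/Pt couple is reduced (cathode); E°cell = +1.19 − (−2.72) = +3.91 V with n = 2.
At equilibrium E = 0, so log K = nE°cell / 0.0592 = (2)(+3.91) / 0.0592 = 132.1.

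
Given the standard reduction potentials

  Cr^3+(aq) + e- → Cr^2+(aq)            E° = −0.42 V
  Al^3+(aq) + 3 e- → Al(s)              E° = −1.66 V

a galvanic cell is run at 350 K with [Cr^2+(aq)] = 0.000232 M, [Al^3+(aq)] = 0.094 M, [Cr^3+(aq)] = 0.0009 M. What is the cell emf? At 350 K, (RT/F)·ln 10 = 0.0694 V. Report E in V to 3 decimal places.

+1.305 V

The Cr³⁺/Cr²⁺ couple has the more positive E°, so it is the cathode; Al³⁺/Al is the anode.
The standard potential is −0.42 − (−1.66) = +1.24 V and the balanced reaction transfers n = 3 electrons.
The balanced reaction is 3 Cr^3+(aq) + Al(s) → 3 Cr^2+(aq) + Al^3+(aq), so Q = ([Cr^2+(aq)]^3·[Al^3+(aq)]) / [Cr^3+(aq)]^3 = 0.00161 and log Q = −2.793.
Applying E = E° − (RT ln10/nF)·log Q gives +1.24 − (0.0694/3)(−2.793) = +1.305 V.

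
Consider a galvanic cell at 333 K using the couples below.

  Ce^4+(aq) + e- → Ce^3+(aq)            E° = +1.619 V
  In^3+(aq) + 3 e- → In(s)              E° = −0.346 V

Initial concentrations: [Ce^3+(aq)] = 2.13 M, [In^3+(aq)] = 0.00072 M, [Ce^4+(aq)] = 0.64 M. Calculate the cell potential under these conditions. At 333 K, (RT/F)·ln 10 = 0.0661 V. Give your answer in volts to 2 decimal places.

The Ce⁴⁺/Ce³⁺ couple has the more positive E°, so it is the cathode; In³⁺/In is the anode.
E°cell = +1.619 − (−0.346) = +1.965 V, with n = 3 electrons transferred.
The balanced reaction is 3 Ce^4+(aq) + In(s) → 3 Ce^3+(aq) + In^3+(aq), so Q = ([Ce^3+(aq)]^3·[In^3+(aq)]) / [Ce^4+(aq)]^3 = 0.0265 and log Q = −1.576.
E = E° − (0.0661/n)·log Q = +1.965 − (0.0661/3)(−1.576) = +2.00 V.

+2.00 V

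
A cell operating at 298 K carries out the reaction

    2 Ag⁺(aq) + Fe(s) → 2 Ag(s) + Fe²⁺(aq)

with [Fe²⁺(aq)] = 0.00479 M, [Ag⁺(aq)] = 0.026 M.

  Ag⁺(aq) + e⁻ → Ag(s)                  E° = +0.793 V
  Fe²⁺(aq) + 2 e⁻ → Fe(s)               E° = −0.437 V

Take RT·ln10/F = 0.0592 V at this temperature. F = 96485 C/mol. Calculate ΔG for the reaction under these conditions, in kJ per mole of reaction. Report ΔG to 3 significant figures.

−232 kJ/mol

With Ag⁺/Ag reduced at the cathode, E°cell = +0.793 − (−0.437) = +1.230 V and n = 2.
Q = [Fe²⁺(aq)] / [Ag⁺(aq)]^2 = 7.09, so log Q = 0.850 and E = +1.230 − (0.0592/2)(0.850) = +1.2048 V.
ΔG = −nFE = −(2)(96485)(+1.2048) J/mol = −232 kJ/mol.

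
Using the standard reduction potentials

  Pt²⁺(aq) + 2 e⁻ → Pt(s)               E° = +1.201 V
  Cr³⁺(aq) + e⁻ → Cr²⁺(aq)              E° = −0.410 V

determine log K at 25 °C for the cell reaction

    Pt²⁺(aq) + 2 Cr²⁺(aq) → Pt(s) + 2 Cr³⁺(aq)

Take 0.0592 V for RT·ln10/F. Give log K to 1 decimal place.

log K = 54.4

The Pt²⁺/Pt couple is reduced (cathode); E°cell = +1.201 − (−0.410) = +1.611 V with n = 2.
At equilibrium E = 0, so log K = nE°cell / 0.0592 = (2)(+1.611) / 0.0592 = 54.4.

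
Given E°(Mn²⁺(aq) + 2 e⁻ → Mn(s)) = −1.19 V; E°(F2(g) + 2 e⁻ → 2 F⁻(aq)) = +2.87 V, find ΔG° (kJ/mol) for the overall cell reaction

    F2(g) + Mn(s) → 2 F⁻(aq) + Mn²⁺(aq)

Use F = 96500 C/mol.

In the reaction as written F2(g) is reduced, so the F₂/F⁻ couple is the cathode and Mn²⁺/Mn is the anode.
E°cell = +2.87 − (−1.19) = +4.06 V; balancing electrons gives n = 2.
ΔG° = −nFE°cell = −(2)(96500)(+4.06) J/mol = −784 kJ/mol.

−784 kJ/mol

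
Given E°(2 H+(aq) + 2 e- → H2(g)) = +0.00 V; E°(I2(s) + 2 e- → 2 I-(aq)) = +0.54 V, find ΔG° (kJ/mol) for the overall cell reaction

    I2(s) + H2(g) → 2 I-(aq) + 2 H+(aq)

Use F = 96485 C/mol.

In the reaction as written I2(s) is reduced, so the I₂/I⁻ couple is the cathode and 2H⁺/H₂ is the anode.
E°cell = +0.54 − (+0.00) = +0.54 V; balancing electrons gives n = 2.
ΔG° = −nFE°cell = −(2)(96485)(+0.54) J/mol = −104 kJ/mol.

−104 kJ/mol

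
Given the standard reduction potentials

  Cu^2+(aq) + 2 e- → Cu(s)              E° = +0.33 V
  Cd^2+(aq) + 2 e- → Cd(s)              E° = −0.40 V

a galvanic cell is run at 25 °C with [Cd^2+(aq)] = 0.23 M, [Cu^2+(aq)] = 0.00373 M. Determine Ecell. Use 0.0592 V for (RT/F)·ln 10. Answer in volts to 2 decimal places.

+0.68 V

Since E°(Cu²⁺/Cu) > E°(Cd²⁺/Cd), Cu²⁺/Cu serves as the cathode.
The standard potential is +0.33 − (−0.40) = +0.73 V and the balanced reaction transfers n = 2 electrons.
For the overall reaction Cu^2+(aq) + Cd(s) → Cu(s) + Cd^2+(aq), Q = [Cd^2+(aq)] / [Cu^2+(aq)] = 61.7, giving log Q = 1.790.
E = E° − (0.0592/n)·log Q = +0.73 − (0.0592/2)(1.790) = +0.68 V.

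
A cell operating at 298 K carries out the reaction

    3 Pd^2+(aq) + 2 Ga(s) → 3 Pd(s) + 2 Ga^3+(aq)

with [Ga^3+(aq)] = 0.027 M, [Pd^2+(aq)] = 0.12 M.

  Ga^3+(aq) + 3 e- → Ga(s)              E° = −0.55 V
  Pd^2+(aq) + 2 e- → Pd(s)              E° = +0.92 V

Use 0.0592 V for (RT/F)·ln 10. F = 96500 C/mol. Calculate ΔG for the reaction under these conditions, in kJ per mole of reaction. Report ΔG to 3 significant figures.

The standard cell potential is +0.92 − (−0.55) = +1.47 V, with n = 6 electrons in the balanced equation.
Q = [Ga^3+(aq)]^2 / [Pd^2+(aq)]^3 = 0.422, so log Q = −0.375 and E = +1.47 − (0.0592/6)(−0.375) = +1.4737 V.
ΔG = −nFE = −(6)(96500)(+1.4737) J/mol = −853 kJ/mol.

−853 kJ/mol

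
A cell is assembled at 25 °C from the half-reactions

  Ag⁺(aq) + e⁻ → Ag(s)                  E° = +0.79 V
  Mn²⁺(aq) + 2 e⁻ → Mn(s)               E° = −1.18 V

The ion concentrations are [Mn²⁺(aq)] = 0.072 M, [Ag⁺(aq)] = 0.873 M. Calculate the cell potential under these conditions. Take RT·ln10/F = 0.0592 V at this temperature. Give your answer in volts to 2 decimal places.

+2.00 V

The Ag⁺/Ag couple has the more positive E°, so it is the cathode; Mn²⁺/Mn is the anode.
E°cell = E°cat − E°an = +0.79 − (−1.18) = +1.97 V; n = 2.
Balancing gives 2 Ag⁺(aq) + Mn(s) → 2 Ag(s) + Mn²⁺(aq); hence Q = [Mn²⁺(aq)] / [Ag⁺(aq)]^2 = 0.0945 (log Q = −1.025).
E = E° − (0.0592/n)·log Q = +1.97 − (0.0592/2)(−1.025) = +2.00 V.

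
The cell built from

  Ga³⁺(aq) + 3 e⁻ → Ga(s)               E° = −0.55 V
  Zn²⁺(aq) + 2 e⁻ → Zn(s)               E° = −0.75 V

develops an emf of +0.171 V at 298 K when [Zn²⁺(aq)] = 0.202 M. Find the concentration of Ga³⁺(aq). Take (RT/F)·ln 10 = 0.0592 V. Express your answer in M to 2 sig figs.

The Ga³⁺/Ga couple has the larger reduction potential, so it is the cathode: E°cell = −0.55 − (−0.75) = +0.20 V and n = 6.
Since E = E° − (0.0592/n)·log Q, log Q = n(E° − E)/0.0592 = 2.939.
Balancing electrons gives 2 Ga³⁺(aq) + 3 Zn(s) → 2 Ga(s) + 3 Zn²⁺(aq); thus Q = [Zn²⁺(aq)]^3 / [Ga³⁺(aq)]^2.
Solving for the unknown gives log [Ga³⁺(aq)] = −2.511, so [Ga³⁺(aq)] ≈ 0.0031 M.

0.0031 M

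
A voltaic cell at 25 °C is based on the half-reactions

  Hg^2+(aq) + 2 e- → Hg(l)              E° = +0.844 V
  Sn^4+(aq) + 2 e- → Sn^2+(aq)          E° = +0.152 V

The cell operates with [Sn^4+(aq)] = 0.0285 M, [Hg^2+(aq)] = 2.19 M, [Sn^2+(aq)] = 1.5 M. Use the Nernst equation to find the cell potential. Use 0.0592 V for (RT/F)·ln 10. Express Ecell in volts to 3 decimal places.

+0.753 V

Since E°(Hg²⁺/Hg) > E°(Sn⁴⁺/Sn²⁺), Hg²⁺/Hg serves as the cathode.
E°cell = E°cat − E°an = +0.844 − (+0.152) = +0.692 V; n = 2.
The balanced reaction is Hg^2+(aq) + Sn^2+(aq) → Hg(l) + Sn^4+(aq), so Q = [Sn^4+(aq)] / ([Hg^2+(aq)]·[Sn^2+(aq)]) = 0.00868 and log Q = −2.062.
E = E° − (0.0592/n)·log Q = +0.692 − (0.0592/2)(−2.062) = +0.753 V.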